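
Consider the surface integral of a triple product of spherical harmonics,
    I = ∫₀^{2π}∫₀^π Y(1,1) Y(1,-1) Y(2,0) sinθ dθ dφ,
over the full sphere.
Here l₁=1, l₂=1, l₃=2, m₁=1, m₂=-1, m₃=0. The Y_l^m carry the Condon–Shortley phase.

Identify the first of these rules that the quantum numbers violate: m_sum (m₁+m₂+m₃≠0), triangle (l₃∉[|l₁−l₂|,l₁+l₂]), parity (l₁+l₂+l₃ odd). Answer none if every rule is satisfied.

none

Σmᵢ = 0  ✓
l₃∈[|l₁−l₂|,l₁+l₂]=[0,2], have l₃=2  ✓
Σlᵢ = 4 ⇒ even  ✓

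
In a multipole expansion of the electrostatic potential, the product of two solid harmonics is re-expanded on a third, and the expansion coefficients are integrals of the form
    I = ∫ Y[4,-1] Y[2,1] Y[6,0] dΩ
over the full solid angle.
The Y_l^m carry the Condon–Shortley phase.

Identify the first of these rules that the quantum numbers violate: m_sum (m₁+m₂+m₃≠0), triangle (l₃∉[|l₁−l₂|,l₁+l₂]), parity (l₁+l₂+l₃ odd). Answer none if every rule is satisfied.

azimuthal sum: -1 + 1 + 0 = 0  ✓
2 ≤ 6 ≤ 6 (triangle on l)  ✓
L = 4 + 2 + 6 = 12 (even)  ✓

none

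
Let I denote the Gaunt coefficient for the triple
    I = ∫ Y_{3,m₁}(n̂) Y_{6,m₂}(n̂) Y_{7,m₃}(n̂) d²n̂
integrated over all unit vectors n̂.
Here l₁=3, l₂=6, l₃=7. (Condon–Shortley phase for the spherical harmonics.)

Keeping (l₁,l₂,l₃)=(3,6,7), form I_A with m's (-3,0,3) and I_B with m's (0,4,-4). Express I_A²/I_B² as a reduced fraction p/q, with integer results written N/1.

Same 3,6,7: normalisation and zero-m 3j drop out of the ratio.
A: Δ: 2! 4! 10! / 17! → 1/2042040; sum: t=2:+1/829440 = 1/829440; 3j²(3 6 7; -3 0 3) = Δ·Π!·Σ² = 225/9724  (sign +1)
B: Δ: 2! 4! 10! / 17! → 1/2042040; sum: t=0:+1/43545600 t=1:−1/1451520 t=2:+1/967680 = 1/2721600; 3j²(3 6 7; 0 4 -4) = Δ·Π!·Σ² = 32/7735  (sign -1)
I_A²/I_B² = (225/9724)/(32/7735) = 7875/1408

7875/1408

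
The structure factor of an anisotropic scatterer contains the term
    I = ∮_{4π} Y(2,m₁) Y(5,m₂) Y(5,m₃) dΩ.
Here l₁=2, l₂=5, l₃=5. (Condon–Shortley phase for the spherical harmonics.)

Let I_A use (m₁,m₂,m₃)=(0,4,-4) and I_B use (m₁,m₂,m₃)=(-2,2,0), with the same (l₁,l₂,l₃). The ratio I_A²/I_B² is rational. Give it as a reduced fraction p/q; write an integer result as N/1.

9/35

l's match ⇒ only the (l;m) 3-j factors differ between A and B.
A: triangle coeff Δ(2,5,5) = 1/38610; Σ_t [1,2]: t=1:−1/40320 t=2:+1/20160 = 1/40320; (3j)²=6/715 [(2 5 5; 0 4 -4)], sign=-1
B: triangle coeff Δ(2,5,5) = 1/38610; Σ_t [2,2]: t=2:+1/2880 = 1/2880; (3j)²=14/429 [(2 5 5; -2 2 0)], sign=-1
I_A²/I_B² = (6/715)/(14/429) = 9/35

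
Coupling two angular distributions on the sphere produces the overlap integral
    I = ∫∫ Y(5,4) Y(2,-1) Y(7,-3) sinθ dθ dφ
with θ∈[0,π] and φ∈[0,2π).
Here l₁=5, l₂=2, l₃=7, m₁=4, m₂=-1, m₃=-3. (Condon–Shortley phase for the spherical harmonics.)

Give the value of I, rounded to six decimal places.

m-sum 0 ✓  L=14 even ✓  3≤7≤7 ✓
Π(2lᵢ+1) = 11×5×15 = 825
triangle coeff Δ(5,2,7) = 1/15015
Σ_t [0,0]: t=0:+1/57600 = 1/57600
(3j)²=21/715 [(5 2 7; 0 0 0)], sign=-1
Σ_t [0,0]: t=0:+1/2177280 = 1/2177280
(3j)²=8/3003 [(5 2 7; 4 -1 -3)], sign=+1
⇒ 4πI² = 120/1859
I = (-1)√(120/1859/(4π)) = -0.07167142

-0.071671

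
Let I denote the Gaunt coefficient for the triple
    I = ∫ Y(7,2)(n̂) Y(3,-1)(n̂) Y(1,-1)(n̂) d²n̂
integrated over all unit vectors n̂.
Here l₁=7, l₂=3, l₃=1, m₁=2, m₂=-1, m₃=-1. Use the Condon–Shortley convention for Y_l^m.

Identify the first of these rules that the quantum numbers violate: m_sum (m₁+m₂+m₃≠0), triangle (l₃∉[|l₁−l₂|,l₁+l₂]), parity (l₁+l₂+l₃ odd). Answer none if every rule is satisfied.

triangle

Σmᵢ = 0  ✓
l₃∈[|l₁−l₂|,l₁+l₂]=[4,10], have l₃=1  ✗
Σlᵢ = 11 ⇒ odd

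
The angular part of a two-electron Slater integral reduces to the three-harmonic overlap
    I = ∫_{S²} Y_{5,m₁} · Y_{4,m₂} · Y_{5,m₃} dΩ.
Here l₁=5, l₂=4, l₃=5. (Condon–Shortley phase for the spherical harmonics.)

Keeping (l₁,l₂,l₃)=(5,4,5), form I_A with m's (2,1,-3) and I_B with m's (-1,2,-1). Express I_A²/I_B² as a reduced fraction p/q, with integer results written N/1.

Same 5,4,5: normalisation and zero-m 3j drop out of the ratio.
A: Δ: 4! 6! 4! / 15! → 1/3153150; sum: t=1:−1/6912 t=2:+1/2880 t=3:−1/17280 = 1/6912; 3j²(5 4 5; 2 1 -3) = Δ·Π!·Σ² = 5/429  (sign +1)
B: Δ: 4! 6! 4! / 15! → 1/3153150; sum: t=2:+1/4608 t=3:−1/1296 t=4:+1/4608 = -7/20736; 3j²(5 4 5; -1 2 -1) = Δ·Π!·Σ² = 20/1287  (sign -1)
I_A²/I_B² = (5/429)/(20/1287) = 3/4

3/4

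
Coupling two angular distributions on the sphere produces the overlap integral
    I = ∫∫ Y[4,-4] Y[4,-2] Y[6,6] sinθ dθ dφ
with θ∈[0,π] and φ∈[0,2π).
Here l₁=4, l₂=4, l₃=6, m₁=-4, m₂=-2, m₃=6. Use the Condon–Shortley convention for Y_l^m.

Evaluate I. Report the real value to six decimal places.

m-sum 0 ✓  L=14 even ✓  0≤6≤8 ✓
Π(2lᵢ+1) = 9×9×13 = 1053
triangle coeff Δ(4,4,6) = 1/1261260
Σ_t [0,2]: t=0:+1/4608 t=1:−1/1296 t=2:+1/4608 = -7/20736
(3j)²=20/1287 [(4 4 6; 0 0 0)], sign=-1
Σ_t [2,2]: t=2:+1/1036800 = 1/1036800
(3j)²=4/195 [(4 4 6; -4 -2 6)], sign=+1
⇒ 4πI² = 48/143
I = (-1)√(48/143/(4π)) = -0.16343598

-0.163436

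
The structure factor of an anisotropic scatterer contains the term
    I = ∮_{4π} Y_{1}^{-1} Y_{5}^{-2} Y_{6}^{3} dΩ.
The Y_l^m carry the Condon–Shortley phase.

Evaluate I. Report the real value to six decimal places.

-0.245154

m-sum 0 ✓  L=12 even ✓  4≤6≤6 ✓
Π(2lᵢ+1) = 3×11×13 = 429
triangle coeff Δ(1,5,6) = 1/858
Σ_t [0,0]: t=0:+1/14400 = 1/14400
(3j)²=6/143 [(1 5 6; 0 0 0)], sign=+1
Σ_t [0,0]: t=0:+1/60480 = 1/60480
(3j)²=6/143 [(1 5 6; -1 -2 3)], sign=-1
⇒ 4πI² = 108/143
I = (-1)√(108/143/(4π)) = -0.24515397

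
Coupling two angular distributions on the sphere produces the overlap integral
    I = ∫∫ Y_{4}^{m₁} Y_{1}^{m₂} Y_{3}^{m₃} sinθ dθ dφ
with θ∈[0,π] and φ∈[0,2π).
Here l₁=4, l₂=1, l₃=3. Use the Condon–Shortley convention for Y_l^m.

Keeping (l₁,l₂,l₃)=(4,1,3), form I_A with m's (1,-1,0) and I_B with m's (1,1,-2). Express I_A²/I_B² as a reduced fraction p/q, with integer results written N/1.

10/3

Shared (l₁,l₂,l₃)=(4,1,3): N and (l;000)² cancel in I_A²/I_B².
A: Δ = 2!·6!·0!/9! = 1/252; Racah Σ t=0..0: t=0:+1/72 = 1/72; ⇒ 3j(4 1 3; 1 -1 0)² = 5/126, sgn -1
B: Δ = 2!·6!·0!/9! = 1/252; Racah Σ t=2..2: t=2:+1/240 = 1/240; ⇒ 3j(4 1 3; 1 1 -2)² = 1/84, sgn -1
I_A²/I_B² = (5/126)/(1/84) = 10/3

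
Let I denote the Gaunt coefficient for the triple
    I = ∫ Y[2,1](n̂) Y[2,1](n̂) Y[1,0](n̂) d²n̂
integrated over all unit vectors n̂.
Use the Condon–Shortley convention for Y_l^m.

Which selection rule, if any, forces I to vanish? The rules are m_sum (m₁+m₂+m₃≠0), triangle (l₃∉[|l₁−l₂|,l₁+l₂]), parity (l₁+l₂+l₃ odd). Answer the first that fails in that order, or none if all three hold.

m_sum

azimuthal sum: 1 + 1 + 0 = 2  ✗
0 ≤ 1 ≤ 4 (triangle on l)
L = 2 + 2 + 1 = 5 (odd)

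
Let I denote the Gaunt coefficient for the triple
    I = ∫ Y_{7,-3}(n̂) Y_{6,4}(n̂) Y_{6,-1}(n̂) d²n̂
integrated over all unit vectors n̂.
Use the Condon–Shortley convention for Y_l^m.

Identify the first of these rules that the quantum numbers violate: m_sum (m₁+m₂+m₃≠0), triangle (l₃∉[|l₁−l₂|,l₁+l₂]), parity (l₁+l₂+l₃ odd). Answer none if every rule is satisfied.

Σmᵢ = 0  ✓
l₃∈[|l₁−l₂|,l₁+l₂]=[1,13], have l₃=6  ✓
Σlᵢ = 19 ⇒ odd  ✗

parity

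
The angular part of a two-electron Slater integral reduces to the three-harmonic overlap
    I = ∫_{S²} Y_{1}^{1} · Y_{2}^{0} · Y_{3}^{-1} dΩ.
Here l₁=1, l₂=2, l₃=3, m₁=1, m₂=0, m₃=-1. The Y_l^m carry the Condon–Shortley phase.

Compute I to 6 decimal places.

-0.202301

m-sum 0 ✓  L=6 even ✓  1≤3≤3 ✓
Π(2lᵢ+1) = 3×5×7 = 105
triangle coeff Δ(1,2,3) = 1/105
Σ_t [0,0]: t=0:+1/4 = 1/4
(3j)²=3/35 [(1 2 3; 0 0 0)], sign=-1
Σ_t [0,0]: t=0:+1/8 = 1/8
(3j)²=2/35 [(1 2 3; 1 0 -1)], sign=+1
⇒ 4πI² = 18/35
I = (-1)√(18/35/(4π)) = -0.20230066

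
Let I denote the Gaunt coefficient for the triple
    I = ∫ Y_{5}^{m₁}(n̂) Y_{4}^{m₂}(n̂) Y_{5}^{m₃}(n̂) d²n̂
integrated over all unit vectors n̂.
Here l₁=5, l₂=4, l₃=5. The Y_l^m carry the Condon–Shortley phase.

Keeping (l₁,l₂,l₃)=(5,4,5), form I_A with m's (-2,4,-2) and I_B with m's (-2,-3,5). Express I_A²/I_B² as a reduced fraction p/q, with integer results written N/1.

Same 5,4,5: normalisation and zero-m 3j drop out of the ratio.
A: Δ: 4! 6! 4! / 15! → 1/3153150; sum: t=4:+1/20736 = 1/20736; 3j²(5 4 5; -2 4 -2) = Δ·Π!·Σ² = 35/1287  (sign -1)
B: Δ: 4! 6! 4! / 15! → 1/3153150; sum: t=1:−1/103680 = -1/103680; 3j²(5 4 5; -2 -3 5) = Δ·Π!·Σ² = 7/429  (sign -1)
I_A²/I_B² = (35/1287)/(7/429) = 5/3

5/3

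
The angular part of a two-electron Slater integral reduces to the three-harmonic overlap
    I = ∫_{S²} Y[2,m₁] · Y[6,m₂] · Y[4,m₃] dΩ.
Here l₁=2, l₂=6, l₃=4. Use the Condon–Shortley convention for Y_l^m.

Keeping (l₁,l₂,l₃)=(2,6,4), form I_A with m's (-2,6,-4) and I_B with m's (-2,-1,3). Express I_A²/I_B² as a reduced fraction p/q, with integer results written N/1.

Shared (l₁,l₂,l₃)=(2,6,4): N and (l;000)² cancel in I_A²/I_B².
A: Δ = 4!·0!·8!/13! = 1/6435; Racah Σ t=4..4: t=4:+1/967680 = 1/967680; ⇒ 3j(2 6 4; -2 6 -4)² = 1/13, sgn +1
B: Δ = 4!·0!·8!/13! = 1/6435; Racah Σ t=4..4: t=4:+1/120960 = 1/120960; ⇒ 3j(2 6 4; -2 -1 3)² = 1/1287, sgn -1
I_A²/I_B² = (1/13)/(1/1287) = 99/1

99/1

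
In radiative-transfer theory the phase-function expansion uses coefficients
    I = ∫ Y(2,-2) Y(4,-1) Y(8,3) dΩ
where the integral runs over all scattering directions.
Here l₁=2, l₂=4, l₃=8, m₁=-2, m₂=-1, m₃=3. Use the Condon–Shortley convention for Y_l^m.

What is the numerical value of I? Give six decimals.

0.000000

l₃=8 ∉ [2,6] — triangle fails ⇒ I = 0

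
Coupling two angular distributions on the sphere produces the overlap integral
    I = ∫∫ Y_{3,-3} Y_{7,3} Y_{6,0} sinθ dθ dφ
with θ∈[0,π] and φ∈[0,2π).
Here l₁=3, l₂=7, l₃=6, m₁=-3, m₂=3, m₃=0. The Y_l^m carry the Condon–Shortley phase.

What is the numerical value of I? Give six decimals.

0.186383

m-sum 0 ✓  L=16 even ✓  4≤6≤10 ✓
Π(2lᵢ+1) = 7×15×13 = 1365
triangle coeff Δ(3,7,6) = 1/2042040
Σ_t [1,3]: t=1:−1/207360 t=2:+1/57600 t=3:−1/207360 = 1/129600
(3j)²=168/12155 [(3 7 6; 0 0 0)], sign=+1
Σ_t [4,4]: t=4:+1/829440 = 1/829440
(3j)²=225/9724 [(3 7 6; -3 3 0)], sign=+1
⇒ 4πI² = 198450/454597
I = (+1)√(198450/454597/(4π)) = 0.18638345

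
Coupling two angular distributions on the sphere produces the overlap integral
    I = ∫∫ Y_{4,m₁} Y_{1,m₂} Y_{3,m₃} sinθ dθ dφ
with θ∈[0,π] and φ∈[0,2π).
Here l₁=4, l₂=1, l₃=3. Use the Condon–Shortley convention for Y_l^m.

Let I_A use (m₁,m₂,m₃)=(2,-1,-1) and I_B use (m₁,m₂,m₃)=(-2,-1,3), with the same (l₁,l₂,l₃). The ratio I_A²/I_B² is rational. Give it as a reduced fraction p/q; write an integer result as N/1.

l's match ⇒ only the (l;m) 3-j factors differ between A and B.
A: triangle coeff Δ(4,1,3) = 1/252; Σ_t [0,0]: t=0:+1/96 = 1/96; (3j)²=5/84 [(4 1 3; 2 -1 -1)], sign=+1
B: triangle coeff Δ(4,1,3) = 1/252; Σ_t [0,0]: t=0:+1/1440 = 1/1440; (3j)²=1/252 [(4 1 3; -2 -1 3)], sign=+1
I_A²/I_B² = (5/84)/(1/252) = 15/1

15/1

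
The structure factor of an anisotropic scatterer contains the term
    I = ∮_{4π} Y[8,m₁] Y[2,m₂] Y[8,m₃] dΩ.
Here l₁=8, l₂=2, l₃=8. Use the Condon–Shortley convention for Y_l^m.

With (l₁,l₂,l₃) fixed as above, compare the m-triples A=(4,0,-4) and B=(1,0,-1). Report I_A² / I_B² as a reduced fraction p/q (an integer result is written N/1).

l's match ⇒ only the (l;m) 3-j factors differ between A and B.
A: triangle coeff Δ(8,2,8) = 1/348840; Σ_t [0,2]: t=0:+1/348364800 t=1:−1/239500800 t=2:+1/3832012800 = -1/958003200; (3j)²=8/4845 [(8 2 8; 4 0 -4)], sign=-1
B: triangle coeff Δ(8,2,8) = 1/348840; Σ_t [0,2]: t=0:+1/101606400 t=1:−1/29030400 t=2:+1/174182400 = -23/1219276800; (3j)²=529/38760 [(8 2 8; 1 0 -1)], sign=+1
I_A²/I_B² = (8/4845)/(529/38760) = 64/529

64/529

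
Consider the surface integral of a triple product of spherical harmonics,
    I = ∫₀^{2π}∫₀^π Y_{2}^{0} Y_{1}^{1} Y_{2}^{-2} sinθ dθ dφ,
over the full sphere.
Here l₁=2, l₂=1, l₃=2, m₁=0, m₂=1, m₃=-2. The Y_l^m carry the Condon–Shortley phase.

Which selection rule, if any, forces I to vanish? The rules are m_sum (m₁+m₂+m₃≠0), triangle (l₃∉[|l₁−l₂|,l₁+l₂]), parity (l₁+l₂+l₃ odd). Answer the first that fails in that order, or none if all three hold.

m₁+m₂+m₃ = 0 + 1 − 2 = -1  ✗
triangle: |2−1|=1 ≤ l₃=2 ≤ 2+1=3
parity: l₁+l₂+l₃ = 5 is odd

m_sum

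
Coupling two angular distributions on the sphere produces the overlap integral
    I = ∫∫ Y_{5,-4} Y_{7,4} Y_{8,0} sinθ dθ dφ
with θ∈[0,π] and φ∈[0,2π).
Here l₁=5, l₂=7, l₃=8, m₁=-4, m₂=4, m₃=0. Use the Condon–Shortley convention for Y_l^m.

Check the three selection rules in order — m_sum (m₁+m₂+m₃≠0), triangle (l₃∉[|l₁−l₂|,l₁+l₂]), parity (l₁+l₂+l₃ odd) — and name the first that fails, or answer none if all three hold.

none

m₁+m₂+m₃ = -4 + 4 + 0 = 0  ✓
triangle: |5−7|=2 ≤ l₃=8 ≤ 5+7=12  ✓
parity: l₁+l₂+l₃ = 20 is even  ✓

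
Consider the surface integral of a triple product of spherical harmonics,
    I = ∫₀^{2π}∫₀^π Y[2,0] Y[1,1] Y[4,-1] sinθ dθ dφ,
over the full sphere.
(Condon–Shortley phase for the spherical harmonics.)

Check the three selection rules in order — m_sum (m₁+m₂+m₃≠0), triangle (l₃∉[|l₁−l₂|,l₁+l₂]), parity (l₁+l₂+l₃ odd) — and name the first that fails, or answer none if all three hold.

m₁+m₂+m₃ = 0 + 1 − 1 = 0  ✓
triangle: |2−1|=1 ≤ l₃=4 ≤ 2+1=3  ✗
parity: l₁+l₂+l₃ = 7 is odd

triangle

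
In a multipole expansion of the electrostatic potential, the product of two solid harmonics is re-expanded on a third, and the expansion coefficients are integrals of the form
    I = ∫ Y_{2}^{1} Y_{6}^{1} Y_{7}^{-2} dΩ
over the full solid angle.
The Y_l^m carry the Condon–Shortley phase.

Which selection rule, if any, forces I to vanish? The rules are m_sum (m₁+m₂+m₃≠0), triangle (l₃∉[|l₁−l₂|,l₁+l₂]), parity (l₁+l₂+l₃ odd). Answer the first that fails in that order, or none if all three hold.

azimuthal sum: 1 + 1 − 2 = 0  ✓
4 ≤ 7 ≤ 8 (triangle on l)  ✓
L = 2 + 6 + 7 = 15 (odd)  ✗

parity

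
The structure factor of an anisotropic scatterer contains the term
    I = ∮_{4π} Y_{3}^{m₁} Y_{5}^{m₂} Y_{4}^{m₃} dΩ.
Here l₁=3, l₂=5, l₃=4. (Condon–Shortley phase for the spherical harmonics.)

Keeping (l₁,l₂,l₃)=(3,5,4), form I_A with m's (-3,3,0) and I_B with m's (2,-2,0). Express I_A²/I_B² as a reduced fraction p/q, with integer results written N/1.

l's match ⇒ only the (l;m) 3-j factors differ between A and B.
A: triangle coeff Δ(3,5,4) = 1/180180; Σ_t [4,4]: t=4:+1/2304 = 1/2304; (3j)²=5/143 [(3 5 4; -3 3 0)], sign=+1
B: triangle coeff Δ(3,5,4) = 1/180180; Σ_t [0,1]: t=0:+1/864 t=1:−1/576 = -1/1728; (3j)²=5/1287 [(3 5 4; 2 -2 0)], sign=-1
I_A²/I_B² = (5/143)/(5/1287) = 9/1

9/1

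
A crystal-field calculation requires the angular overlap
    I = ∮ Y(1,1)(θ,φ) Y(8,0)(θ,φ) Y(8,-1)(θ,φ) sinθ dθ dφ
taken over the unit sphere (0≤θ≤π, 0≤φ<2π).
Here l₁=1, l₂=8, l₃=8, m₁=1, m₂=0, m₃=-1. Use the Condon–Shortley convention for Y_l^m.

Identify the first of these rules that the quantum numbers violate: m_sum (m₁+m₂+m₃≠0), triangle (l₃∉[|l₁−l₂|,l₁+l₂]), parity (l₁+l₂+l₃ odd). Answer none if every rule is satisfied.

Σmᵢ = 0  ✓
l₃∈[|l₁−l₂|,l₁+l₂]=[7,9], have l₃=8  ✓
Σlᵢ = 17 ⇒ odd  ✗

parity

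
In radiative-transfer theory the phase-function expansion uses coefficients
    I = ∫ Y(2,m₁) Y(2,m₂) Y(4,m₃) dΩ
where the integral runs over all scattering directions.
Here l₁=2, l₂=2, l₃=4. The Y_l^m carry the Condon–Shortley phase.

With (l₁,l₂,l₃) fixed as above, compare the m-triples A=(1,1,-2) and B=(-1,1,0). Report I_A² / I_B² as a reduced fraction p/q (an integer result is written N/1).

5/2

l's match ⇒ only the (l;m) 3-j factors differ between A and B.
A: triangle coeff Δ(2,2,4) = 1/630; Σ_t [0,0]: t=0:+1/36 = 1/36; (3j)²=4/63 [(2 2 4; 1 1 -2)], sign=+1
B: triangle coeff Δ(2,2,4) = 1/630; Σ_t [0,0]: t=0:+1/36 = 1/36; (3j)²=8/315 [(2 2 4; -1 1 0)], sign=+1
I_A²/I_B² = (4/63)/(8/315) = 5/2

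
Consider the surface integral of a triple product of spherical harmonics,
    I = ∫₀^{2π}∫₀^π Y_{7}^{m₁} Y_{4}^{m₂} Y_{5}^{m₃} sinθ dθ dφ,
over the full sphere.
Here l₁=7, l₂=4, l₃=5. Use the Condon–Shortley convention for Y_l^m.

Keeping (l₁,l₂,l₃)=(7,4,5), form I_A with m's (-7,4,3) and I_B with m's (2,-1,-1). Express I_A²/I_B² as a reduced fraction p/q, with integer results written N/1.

2002/1875

Same 7,4,5: normalisation and zero-m 3j drop out of the ratio.
A: Δ: 6! 8! 2! / 17! → 1/6126120; sum: t=6:+1/58060800 = 1/58060800; 3j²(7 4 5; -7 4 3) = Δ·Π!·Σ² = 7/510  (sign +1)
B: Δ: 6! 8! 2! / 17! → 1/6126120; sum: t=1:−1/138240 t=2:+1/34560 t=3:−1/103680 = 1/82944; 3j²(7 4 5; 2 -1 -1) = Δ·Π!·Σ² = 125/9724  (sign +1)
I_A²/I_B² = (7/510)/(125/9724) = 2002/1875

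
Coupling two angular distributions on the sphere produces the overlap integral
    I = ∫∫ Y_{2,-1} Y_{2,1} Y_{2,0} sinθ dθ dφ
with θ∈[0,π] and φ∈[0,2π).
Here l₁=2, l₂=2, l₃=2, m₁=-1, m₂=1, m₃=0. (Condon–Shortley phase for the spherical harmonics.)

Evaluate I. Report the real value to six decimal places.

Checks pass: Σm=0; 6 even; l₃=2∈[0,4].
(2·2+1)(2·2+1)(2·2+1) = 125
Δ: 2! 2! 2! / 7! → 1/630
sum: t=0:+1/8 t=1:−1/1 t=2:+1/8 = -3/4
3j²(2 2 2; 0 0 0) = Δ·Π!·Σ² = 2/35  (sign -1)
sum: t=1:−1/4 t=2:+1/2 = 1/4
3j²(2 2 2; -1 1 0) = Δ·Π!·Σ² = 1/70  (sign +1)
combine: 4πI² = 125·2/35·1/70 = 5/49
take √, sign -1: I = -0.09011188

-0.090112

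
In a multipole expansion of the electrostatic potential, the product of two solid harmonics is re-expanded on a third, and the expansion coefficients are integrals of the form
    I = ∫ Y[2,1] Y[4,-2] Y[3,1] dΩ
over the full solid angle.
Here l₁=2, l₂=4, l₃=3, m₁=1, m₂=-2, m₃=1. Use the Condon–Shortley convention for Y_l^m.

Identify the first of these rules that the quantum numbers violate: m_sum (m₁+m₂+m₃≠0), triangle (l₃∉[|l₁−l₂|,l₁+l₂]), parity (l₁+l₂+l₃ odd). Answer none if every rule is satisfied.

m₁+m₂+m₃ = 1 − 2 + 1 = 0  ✓
triangle: |2−4|=2 ≤ l₃=3 ≤ 2+4=6  ✓
parity: l₁+l₂+l₃ = 9 is odd  ✗

parity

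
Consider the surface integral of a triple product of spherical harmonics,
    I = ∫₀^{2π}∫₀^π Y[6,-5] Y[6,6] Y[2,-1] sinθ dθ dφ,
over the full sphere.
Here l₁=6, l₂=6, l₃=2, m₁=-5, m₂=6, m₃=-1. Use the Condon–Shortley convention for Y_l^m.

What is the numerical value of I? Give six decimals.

0.178412

m-sum 0 ✓  L=14 even ✓  0≤2≤12 ✓
Π(2lᵢ+1) = 13×13×5 = 845
triangle coeff Δ(6,6,2) = 1/90090
Σ_t [4,6]: t=4:+1/69120 t=5:−1/14400 t=6:+1/69120 = -7/172800
(3j)²=14/715 [(6 6 2; 0 0 0)], sign=-1
Σ_t [10,10]: t=10:+1/7257600 = 1/7257600
(3j)²=11/455 [(6 6 2; -5 6 -1)], sign=-1
⇒ 4πI² = 2/5
I = (+1)√(2/5/(4π)) = 0.17841241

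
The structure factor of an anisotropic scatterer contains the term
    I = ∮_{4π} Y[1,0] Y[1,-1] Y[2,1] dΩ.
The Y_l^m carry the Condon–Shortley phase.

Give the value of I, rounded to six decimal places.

-0.218510

Rules hold: Σm=0, L=4 even, 0≤2≤2.
N = 3·3·5 = 45
Δ = 0!·2!·2!/5! = 1/30
Racah Σ t=0..0: t=0:+1/1 = 1/1
⇒ 3j(1 1 2; 0 0 0)² = 2/15, sgn +1
Racah Σ t=0..0: t=0:+1/2 = 1/2
⇒ 3j(1 1 2; 0 -1 1)² = 1/10, sgn -1
4πI² = N·(3j₀)²·(3jₘ)² = 3/5
I = -1·√(0.6/4π) = -0.21850969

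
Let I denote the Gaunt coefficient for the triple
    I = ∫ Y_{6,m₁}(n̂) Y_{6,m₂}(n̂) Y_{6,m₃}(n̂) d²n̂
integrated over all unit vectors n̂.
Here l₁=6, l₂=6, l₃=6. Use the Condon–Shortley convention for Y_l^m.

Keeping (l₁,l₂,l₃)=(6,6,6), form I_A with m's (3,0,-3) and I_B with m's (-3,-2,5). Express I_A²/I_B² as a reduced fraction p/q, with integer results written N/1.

1849/308

Same 6,6,6: normalisation and zero-m 3j drop out of the ratio.
A: Δ: 6! 6! 6! / 19! → 1/325909584; sum: t=0:+1/18662400 t=1:−1/691200 t=2:+1/276480 t=3:−1/933120 = 43/37324800; 3j²(6 6 6; 3 0 -3) = Δ·Π!·Σ² = 1849/184756  (sign -1)
B: Δ: 6! 6! 6! / 19! → 1/325909584; sum: t=3:−1/3110400 t=4:+1/4147200 = -1/12441600; 3j²(6 6 6; -3 -2 5) = Δ·Π!·Σ² = 7/4199  (sign +1)
I_A²/I_B² = (1849/184756)/(7/4199) = 1849/308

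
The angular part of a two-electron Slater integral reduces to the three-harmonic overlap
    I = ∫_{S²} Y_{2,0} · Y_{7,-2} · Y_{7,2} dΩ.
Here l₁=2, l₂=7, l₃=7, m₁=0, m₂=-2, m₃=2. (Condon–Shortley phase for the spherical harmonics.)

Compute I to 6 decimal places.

m-sum 0 ✓  L=16 even ✓  5≤7≤9 ✓
Π(2lᵢ+1) = 5×15×15 = 1125
triangle coeff Δ(2,7,7) = 1/185640
Σ_t [0,2]: t=0:+1/2419200 t=1:−1/518400 t=2:+1/2419200 = -1/907200
(3j)²=56/3315 [(2 7 7; 0 0 0)], sign=+1
Σ_t [0,2]: t=0:+1/2419200 t=1:−1/967680 t=2:+1/8709120 = -11/21772800
(3j)²=242/23205 [(2 7 7; 0 -2 2)], sign=+1
⇒ 4πI² = 9680/48841
I = (+1)√(9680/48841/(4π)) = 0.12558578

0.125586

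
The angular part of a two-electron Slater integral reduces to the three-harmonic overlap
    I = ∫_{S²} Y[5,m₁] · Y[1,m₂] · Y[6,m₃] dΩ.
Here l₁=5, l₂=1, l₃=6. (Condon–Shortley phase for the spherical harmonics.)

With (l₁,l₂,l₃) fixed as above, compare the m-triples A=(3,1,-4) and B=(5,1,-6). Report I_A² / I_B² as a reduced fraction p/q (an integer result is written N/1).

15/22

l's match ⇒ only the (l;m) 3-j factors differ between A and B.
A: triangle coeff Δ(5,1,6) = 1/858; Σ_t [0,0]: t=0:+1/161280 = 1/161280; (3j)²=15/286 [(5 1 6; 3 1 -4)], sign=+1
B: triangle coeff Δ(5,1,6) = 1/858; Σ_t [0,0]: t=0:+1/7257600 = 1/7257600; (3j)²=1/13 [(5 1 6; 5 1 -6)], sign=+1
I_A²/I_B² = (15/286)/(1/13) = 15/22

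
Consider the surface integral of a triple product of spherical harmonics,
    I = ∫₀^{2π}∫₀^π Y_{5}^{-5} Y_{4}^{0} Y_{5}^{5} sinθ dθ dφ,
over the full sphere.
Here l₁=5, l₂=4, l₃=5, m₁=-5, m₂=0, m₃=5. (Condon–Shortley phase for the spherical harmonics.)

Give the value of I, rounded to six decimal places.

Checks pass: Σm=0; 14 even; l₃=5∈[1,9].
(2·5+1)(2·4+1)(2·5+1) = 1089
Δ: 4! 6! 4! / 15! → 1/3153150
sum: t=0:+1/69120 t=1:−1/1728 t=2:+1/576 t=3:−1/1728 t=4:+1/69120 = 7/11520
3j²(5 4 5; 0 0 0) = Δ·Π!·Σ² = 2/143  (sign -1)
sum: t=4:+1/414720 = 1/414720
3j²(5 4 5; -5 0 5) = Δ·Π!·Σ² = 2/143  (sign +1)
combine: 4πI² = 1089·2/143·2/143 = 36/169
take √, sign -1: I = -0.13019760

-0.130198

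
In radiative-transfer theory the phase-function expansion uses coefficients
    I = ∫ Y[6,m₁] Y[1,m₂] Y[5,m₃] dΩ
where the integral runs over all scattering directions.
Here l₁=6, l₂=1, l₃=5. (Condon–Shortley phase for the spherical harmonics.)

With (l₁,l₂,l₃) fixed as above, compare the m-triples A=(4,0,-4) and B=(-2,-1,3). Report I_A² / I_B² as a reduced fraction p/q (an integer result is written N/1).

10/3

Same 6,1,5: normalisation and zero-m 3j drop out of the ratio.
A: Δ: 2! 10! 0! / 13! → 1/858; sum: t=1:−1/362880 = -1/362880; 3j²(6 1 5; 4 0 -4) = Δ·Π!·Σ² = 10/429  (sign +1)
B: Δ: 2! 10! 0! / 13! → 1/858; sum: t=0:+1/161280 = 1/161280; 3j²(6 1 5; -2 -1 3) = Δ·Π!·Σ² = 1/143  (sign +1)
I_A²/I_B² = (10/429)/(1/143) = 10/3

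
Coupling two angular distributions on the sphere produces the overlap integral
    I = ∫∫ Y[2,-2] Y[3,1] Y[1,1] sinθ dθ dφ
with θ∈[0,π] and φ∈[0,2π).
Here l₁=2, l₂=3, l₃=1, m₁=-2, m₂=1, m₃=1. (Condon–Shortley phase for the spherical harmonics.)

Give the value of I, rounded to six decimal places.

-0.082589

Checks pass: Σm=0; 6 even; l₃=1∈[1,5].
(2·2+1)(2·3+1)(2·1+1) = 105
Δ: 4! 0! 2! / 7! → 1/105
sum: t=2:+1/4 = 1/4
3j²(2 3 1; 0 0 0) = Δ·Π!·Σ² = 3/35  (sign -1)
sum: t=4:+1/48 = 1/48
3j²(2 3 1; -2 1 1) = Δ·Π!·Σ² = 1/105  (sign +1)
combine: 4πI² = 105·3/35·1/105 = 3/35
take √, sign -1: I = -0.08258890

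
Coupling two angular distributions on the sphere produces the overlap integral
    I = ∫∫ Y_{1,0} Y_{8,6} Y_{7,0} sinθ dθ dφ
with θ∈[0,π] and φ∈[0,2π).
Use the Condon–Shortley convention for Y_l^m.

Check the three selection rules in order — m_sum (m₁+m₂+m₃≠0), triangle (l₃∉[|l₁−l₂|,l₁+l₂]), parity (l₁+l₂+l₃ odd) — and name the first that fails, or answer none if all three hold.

m_sum

m₁+m₂+m₃ = 0 + 6 + 0 = 6  ✗
triangle: |1−8|=7 ≤ l₃=7 ≤ 1+8=9
parity: l₁+l₂+l₃ = 16 is even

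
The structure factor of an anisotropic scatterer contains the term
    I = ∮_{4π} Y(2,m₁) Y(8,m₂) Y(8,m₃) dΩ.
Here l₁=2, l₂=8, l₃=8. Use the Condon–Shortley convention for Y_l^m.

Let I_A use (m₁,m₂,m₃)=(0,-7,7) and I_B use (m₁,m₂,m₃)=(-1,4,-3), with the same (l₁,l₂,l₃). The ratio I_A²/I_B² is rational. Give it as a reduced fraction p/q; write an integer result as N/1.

125/98

Same 2,8,8: normalisation and zero-m 3j drop out of the ratio.
A: Δ: 2! 2! 14! / 19! → 1/348840; sum: t=0:+1/24908083200 t=1:−1/87178291200 = 1/34871316480; 3j²(2 8 8; 0 -7 7) = Δ·Π!·Σ² = 125/7752  (sign -1)
B: Δ: 2! 2! 14! / 19! → 1/348840; sum: t=1:−1/479001600 t=2:+1/174182400 = 1/273715200; 3j²(2 8 8; -1 4 -3) = Δ·Π!·Σ² = 49/3876  (sign -1)
I_A²/I_B² = (125/7752)/(49/3876) = 125/98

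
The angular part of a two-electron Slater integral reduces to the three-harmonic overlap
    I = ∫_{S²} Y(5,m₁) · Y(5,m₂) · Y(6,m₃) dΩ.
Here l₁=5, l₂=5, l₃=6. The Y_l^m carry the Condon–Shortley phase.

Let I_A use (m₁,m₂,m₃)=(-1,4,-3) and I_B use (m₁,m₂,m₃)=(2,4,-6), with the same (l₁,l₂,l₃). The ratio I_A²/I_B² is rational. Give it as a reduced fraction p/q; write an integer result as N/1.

5/308

l's match ⇒ only the (l;m) 3-j factors differ between A and B.
A: triangle coeff Δ(5,5,6) = 1/28588560; Σ_t [3,4]: t=3:−1/155520 t=4:+1/138240 = 1/1244160; (3j)²=3/9724 [(5 5 6; -1 4 -3)], sign=-1
B: triangle coeff Δ(5,5,6) = 1/28588560; Σ_t [3,3]: t=3:−1/3110400 = -1/3110400; (3j)²=21/1105 [(5 5 6; 2 4 -6)], sign=-1
I_A²/I_B² = (3/9724)/(21/1105) = 5/308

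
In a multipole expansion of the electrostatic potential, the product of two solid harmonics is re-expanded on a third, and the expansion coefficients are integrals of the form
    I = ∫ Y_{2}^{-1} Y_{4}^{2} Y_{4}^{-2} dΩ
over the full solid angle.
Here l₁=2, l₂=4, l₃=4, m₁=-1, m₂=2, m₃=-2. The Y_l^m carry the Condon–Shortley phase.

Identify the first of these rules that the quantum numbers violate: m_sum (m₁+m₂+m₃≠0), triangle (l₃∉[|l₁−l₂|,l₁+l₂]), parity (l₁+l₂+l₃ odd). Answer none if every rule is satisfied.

Σmᵢ = -1  ✗
l₃∈[|l₁−l₂|,l₁+l₂]=[2,6], have l₃=4
Σlᵢ = 10 ⇒ even

m_sum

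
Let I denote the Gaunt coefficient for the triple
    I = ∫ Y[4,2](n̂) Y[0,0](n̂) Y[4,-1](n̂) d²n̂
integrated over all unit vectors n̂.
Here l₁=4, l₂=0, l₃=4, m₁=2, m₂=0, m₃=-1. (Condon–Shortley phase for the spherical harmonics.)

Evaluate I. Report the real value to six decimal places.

Σmᵢ = 1 ≠ 0, so the φ-integral vanishes; I = 0

0.000000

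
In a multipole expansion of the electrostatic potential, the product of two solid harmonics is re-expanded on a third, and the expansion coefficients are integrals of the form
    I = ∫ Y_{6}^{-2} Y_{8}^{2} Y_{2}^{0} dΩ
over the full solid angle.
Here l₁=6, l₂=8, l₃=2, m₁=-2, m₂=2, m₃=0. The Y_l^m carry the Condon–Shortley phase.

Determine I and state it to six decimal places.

0.220478

Checks pass: Σm=0; 16 even; l₃=2∈[2,14].
(2·6+1)(2·8+1)(2·2+1) = 1105
Δ: 12! 0! 4! / 17! → 1/30940
sum: t=6:+1/2073600 = 1/2073600
3j²(6 8 2; 0 0 0) = Δ·Π!·Σ² = 28/1105  (sign +1)
sum: t=8:+1/3870720 = 1/3870720
3j²(6 8 2; -2 2 0) = Δ·Π!·Σ² = 135/6188  (sign +1)
combine: 4πI² = 1105·28/1105·135/6188 = 135/221
take √, sign +1: I = 0.22047828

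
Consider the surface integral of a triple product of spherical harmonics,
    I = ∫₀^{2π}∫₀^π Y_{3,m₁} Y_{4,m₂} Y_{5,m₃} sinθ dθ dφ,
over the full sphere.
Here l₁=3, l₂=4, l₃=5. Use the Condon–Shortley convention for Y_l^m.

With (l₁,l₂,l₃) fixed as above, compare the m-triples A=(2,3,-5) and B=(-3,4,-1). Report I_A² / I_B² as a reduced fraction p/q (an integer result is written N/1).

35/2

Same 3,4,5: normalisation and zero-m 3j drop out of the ratio.
A: Δ: 2! 4! 6! / 13! → 1/180180; sum: t=1:−1/17280 = -1/17280; 3j²(3 4 5; 2 3 -5) = Δ·Π!·Σ² = 35/858  (sign -1)
B: Δ: 2! 4! 6! / 13! → 1/180180; sum: t=2:+1/34560 = 1/34560; 3j²(3 4 5; -3 4 -1) = Δ·Π!·Σ² = 1/429  (sign +1)
I_A²/I_B² = (35/858)/(1/429) = 35/2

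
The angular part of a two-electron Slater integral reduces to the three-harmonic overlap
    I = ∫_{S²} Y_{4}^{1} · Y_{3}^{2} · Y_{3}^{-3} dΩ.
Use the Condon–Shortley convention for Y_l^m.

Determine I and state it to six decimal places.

0.140463

m-sum 0 ✓  L=10 even ✓  1≤3≤7 ✓
Π(2lᵢ+1) = 9×7×7 = 441
triangle coeff Δ(4,3,3) = 1/34650
Σ_t [1,3]: t=1:−1/72 t=2:+1/16 t=3:−1/72 = 5/144
(3j)²=2/77 [(4 3 3; 0 0 0)], sign=-1
Σ_t [3,3]: t=3:−1/288 = -1/288
(3j)²=5/231 [(4 3 3; 1 2 -3)], sign=-1
⇒ 4πI² = 30/121
I = (+1)√(30/121/(4π)) = 0.14046335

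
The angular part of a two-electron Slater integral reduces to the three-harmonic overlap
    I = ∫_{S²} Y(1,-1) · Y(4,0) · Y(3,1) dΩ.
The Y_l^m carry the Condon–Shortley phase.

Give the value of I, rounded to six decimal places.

m-sum 0 ✓  L=8 even ✓  3≤3≤5 ✓
Π(2lᵢ+1) = 3×9×7 = 189
triangle coeff Δ(1,4,3) = 1/252
Σ_t [1,1]: t=1:−1/36 = -1/36
(3j)²=4/63 [(1 4 3; 0 0 0)], sign=+1
Σ_t [2,2]: t=2:+1/96 = 1/96
(3j)²=1/42 [(1 4 3; -1 0 1)], sign=+1
⇒ 4πI² = 2/7
I = (+1)√(2/7/(4π)) = 0.15078601

0.150786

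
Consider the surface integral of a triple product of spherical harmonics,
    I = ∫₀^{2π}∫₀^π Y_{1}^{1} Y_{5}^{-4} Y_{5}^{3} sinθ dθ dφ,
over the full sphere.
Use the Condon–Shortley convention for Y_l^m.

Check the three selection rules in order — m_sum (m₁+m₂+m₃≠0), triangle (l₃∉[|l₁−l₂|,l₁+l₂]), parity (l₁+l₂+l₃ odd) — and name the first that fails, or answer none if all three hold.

parity

m₁+m₂+m₃ = 1 − 4 + 3 = 0  ✓
triangle: |1−5|=4 ≤ l₃=5 ≤ 1+5=6  ✓
parity: l₁+l₂+l₃ = 11 is odd  ✗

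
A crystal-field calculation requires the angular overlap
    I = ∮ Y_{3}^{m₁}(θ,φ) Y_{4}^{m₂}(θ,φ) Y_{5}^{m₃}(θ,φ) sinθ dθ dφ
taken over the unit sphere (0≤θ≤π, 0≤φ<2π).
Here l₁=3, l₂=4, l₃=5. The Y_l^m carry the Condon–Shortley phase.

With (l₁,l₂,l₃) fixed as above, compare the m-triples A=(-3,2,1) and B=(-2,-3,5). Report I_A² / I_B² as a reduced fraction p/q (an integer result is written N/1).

Shared (l₁,l₂,l₃)=(3,4,5): N and (l;000)² cancel in I_A²/I_B².
A: Δ = 2!·4!·6!/13! = 1/180180; Racah Σ t=2..2: t=2:+1/2304 = 1/2304; ⇒ 3j(3 4 5; -3 2 1)² = 75/4004, sgn +1
B: Δ = 2!·4!·6!/13! = 1/180180; Racah Σ t=1..1: t=1:−1/17280 = -1/17280; ⇒ 3j(3 4 5; -2 -3 5)² = 35/858, sgn -1
I_A²/I_B² = (75/4004)/(35/858) = 45/98

45/98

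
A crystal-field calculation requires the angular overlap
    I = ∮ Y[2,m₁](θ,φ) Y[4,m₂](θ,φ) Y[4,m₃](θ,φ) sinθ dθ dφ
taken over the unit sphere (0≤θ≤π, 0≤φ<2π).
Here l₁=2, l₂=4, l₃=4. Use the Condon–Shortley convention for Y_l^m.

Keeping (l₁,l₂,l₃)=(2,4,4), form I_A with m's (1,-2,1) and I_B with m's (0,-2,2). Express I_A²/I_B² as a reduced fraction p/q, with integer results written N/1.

Same 2,4,4: normalisation and zero-m 3j drop out of the ratio.
A: Δ: 2! 2! 6! / 11! → 1/13860; sum: t=0:+1/96 t=1:−1/240 = 1/160; 3j²(2 4 4; 1 -2 1) = Δ·Π!·Σ² = 27/1540  (sign -1)
B: Δ: 2! 2! 6! / 11! → 1/13860; sum: t=0:+1/192 t=1:−1/120 t=2:+1/2880 = -1/360; 3j²(2 4 4; 0 -2 2) = Δ·Π!·Σ² = 16/3465  (sign -1)
I_A²/I_B² = (27/1540)/(16/3465) = 243/64

243/64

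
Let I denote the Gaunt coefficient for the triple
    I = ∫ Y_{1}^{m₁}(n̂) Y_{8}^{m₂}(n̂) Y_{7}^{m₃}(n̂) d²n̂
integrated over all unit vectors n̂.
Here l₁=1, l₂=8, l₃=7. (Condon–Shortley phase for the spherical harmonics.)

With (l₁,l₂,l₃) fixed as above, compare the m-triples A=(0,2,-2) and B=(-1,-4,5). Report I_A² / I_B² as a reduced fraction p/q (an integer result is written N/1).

l's match ⇒ only the (l;m) 3-j factors differ between A and B.
A: triangle coeff Δ(1,8,7) = 1/2040; Σ_t [1,1]: t=1:−1/43545600 = -1/43545600; (3j)²=1/34 [(1 8 7; 0 2 -2)], sign=+1
B: triangle coeff Δ(1,8,7) = 1/2040; Σ_t [2,2]: t=2:+1/1916006400 = 1/1916006400; (3j)²=1/340 [(1 8 7; -1 -4 5)], sign=+1
I_A²/I_B² = (1/34)/(1/340) = 10/1

10/1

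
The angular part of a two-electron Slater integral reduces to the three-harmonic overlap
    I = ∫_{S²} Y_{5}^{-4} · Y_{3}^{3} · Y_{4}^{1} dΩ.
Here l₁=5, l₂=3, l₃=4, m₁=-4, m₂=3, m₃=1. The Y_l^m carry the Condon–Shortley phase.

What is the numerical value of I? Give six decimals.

Checks pass: Σm=0; 12 even; l₃=4∈[2,8].
(2·5+1)(2·3+1)(2·4+1) = 693
Δ: 4! 6! 2! / 13! → 1/180180
sum: t=1:−1/576 t=2:+1/144 t=3:−1/576 = 1/288
3j²(5 3 4; 0 0 0) = Δ·Π!·Σ² = 20/1001  (sign +1)
sum: t=4:+1/5760 = 1/5760
3j²(5 3 4; -4 3 1) = Δ·Π!·Σ² = 9/286  (sign -1)
combine: 4πI² = 693·20/1001·9/286 = 810/1859
take √, sign -1: I = -0.18620781

-0.186208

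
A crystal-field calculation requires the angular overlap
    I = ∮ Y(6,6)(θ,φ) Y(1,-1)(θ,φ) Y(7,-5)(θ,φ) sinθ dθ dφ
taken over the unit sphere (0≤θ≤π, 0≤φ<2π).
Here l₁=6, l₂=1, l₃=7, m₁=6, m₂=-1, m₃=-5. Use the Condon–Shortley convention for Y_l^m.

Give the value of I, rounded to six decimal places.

m-sum 0 ✓  L=14 even ✓  5≤7≤7 ✓
Π(2lᵢ+1) = 13×3×15 = 585
triangle coeff Δ(6,1,7) = 1/1365
Σ_t [0,0]: t=0:+1/518400 = 1/518400
(3j)²=7/195 [(6 1 7; 0 0 0)], sign=-1
Σ_t [0,0]: t=0:+1/958003200 = 1/958003200
(3j)²=1/1365 [(6 1 7; 6 -1 -5)], sign=+1
⇒ 4πI² = 1/65
I = (-1)√(1/65/(4π)) = -0.03498955

-0.034990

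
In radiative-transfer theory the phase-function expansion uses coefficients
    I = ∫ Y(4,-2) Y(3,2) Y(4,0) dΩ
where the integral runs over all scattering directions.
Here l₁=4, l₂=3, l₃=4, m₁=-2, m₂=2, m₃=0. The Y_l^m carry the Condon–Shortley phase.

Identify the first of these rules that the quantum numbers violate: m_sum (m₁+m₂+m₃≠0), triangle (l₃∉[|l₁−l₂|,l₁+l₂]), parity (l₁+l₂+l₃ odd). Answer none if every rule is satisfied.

Σmᵢ = 0  ✓
l₃∈[|l₁−l₂|,l₁+l₂]=[1,7], have l₃=4  ✓
Σlᵢ = 11 ⇒ odd  ✗

parity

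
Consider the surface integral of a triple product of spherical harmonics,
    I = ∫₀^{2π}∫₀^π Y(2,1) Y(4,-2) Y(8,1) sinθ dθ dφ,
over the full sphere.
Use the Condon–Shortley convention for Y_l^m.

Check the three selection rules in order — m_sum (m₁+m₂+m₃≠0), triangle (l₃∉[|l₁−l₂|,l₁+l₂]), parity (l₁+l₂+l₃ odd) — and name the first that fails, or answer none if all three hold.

Σmᵢ = 0  ✓
l₃∈[|l₁−l₂|,l₁+l₂]=[2,6], have l₃=8  ✗
Σlᵢ = 14 ⇒ even

triangle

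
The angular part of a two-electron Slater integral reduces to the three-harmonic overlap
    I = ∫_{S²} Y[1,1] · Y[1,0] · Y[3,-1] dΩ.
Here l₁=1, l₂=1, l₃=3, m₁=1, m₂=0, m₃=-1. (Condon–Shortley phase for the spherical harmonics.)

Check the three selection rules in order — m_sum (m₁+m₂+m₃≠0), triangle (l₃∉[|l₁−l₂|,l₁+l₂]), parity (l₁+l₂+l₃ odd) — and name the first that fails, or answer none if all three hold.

Σmᵢ = 0  ✓
l₃∈[|l₁−l₂|,l₁+l₂]=[0,2], have l₃=3  ✗
Σlᵢ = 5 ⇒ odd

triangle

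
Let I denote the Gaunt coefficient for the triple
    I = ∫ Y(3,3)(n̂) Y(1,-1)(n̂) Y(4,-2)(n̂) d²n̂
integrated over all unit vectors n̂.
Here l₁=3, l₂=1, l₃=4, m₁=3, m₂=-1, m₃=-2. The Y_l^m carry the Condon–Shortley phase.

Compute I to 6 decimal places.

Checks pass: Σm=0; 8 even; l₃=4∈[2,4].
(2·3+1)(2·1+1)(2·4+1) = 189
Δ: 0! 6! 2! / 9! → 1/252
sum: t=0:+1/36 = 1/36
3j²(3 1 4; 0 0 0) = Δ·Π!·Σ² = 4/63  (sign +1)
sum: t=0:+1/1440 = 1/1440
3j²(3 1 4; 3 -1 -2) = Δ·Π!·Σ² = 1/252  (sign +1)
combine: 4πI² = 189·4/63·1/252 = 1/21
take √, sign +1: I = 0.06155813

0.061558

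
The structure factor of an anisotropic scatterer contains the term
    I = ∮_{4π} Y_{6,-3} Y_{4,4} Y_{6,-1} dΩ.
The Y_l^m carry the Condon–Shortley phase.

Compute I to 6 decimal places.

Rules hold: Σm=0, L=16 even, 2≤6≤10.
N = 13·9·13 = 1521
Δ = 4!·8!·4!/17! = 1/15315300
Racah Σ t=0..4: t=0:+1/829440 t=1:−1/25920 t=2:+1/9216 t=3:−1/25920 t=4:+1/829440 = 7/207360
⇒ 3j(6 4 6; 0 0 0)² = 28/2431, sgn +1
Racah Σ t=4..4: t=4:+1/414720 = 1/414720
⇒ 3j(6 4 6; -3 4 -1)² = 49/2431, sgn -1
4πI² = N·(3j₀)²·(3jₘ)² = 12348/34969
I = -1·√(0.353113/4π) = -0.16763001

-0.167630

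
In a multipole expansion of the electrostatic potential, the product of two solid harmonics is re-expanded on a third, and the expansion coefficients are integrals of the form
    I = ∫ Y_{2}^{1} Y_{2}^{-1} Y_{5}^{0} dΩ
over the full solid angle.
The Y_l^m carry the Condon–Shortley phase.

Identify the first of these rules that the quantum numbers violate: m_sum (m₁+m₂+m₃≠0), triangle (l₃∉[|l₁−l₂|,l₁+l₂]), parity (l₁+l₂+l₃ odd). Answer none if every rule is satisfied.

triangle

azimuthal sum: 1 − 1 + 0 = 0  ✓
0 ≤ 5 ≤ 4 (triangle on l)  ✗
L = 2 + 2 + 5 = 9 (odd)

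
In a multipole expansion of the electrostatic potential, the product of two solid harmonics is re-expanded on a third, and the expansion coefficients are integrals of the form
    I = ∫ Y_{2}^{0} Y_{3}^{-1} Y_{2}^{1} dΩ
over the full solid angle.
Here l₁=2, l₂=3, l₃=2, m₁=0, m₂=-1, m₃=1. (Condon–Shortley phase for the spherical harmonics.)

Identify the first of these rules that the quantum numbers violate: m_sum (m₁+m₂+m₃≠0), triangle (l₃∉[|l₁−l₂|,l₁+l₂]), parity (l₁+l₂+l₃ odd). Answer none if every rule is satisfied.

parity

azimuthal sum: 0 − 1 + 1 = 0  ✓
1 ≤ 2 ≤ 5 (triangle on l)  ✓
L = 2 + 3 + 2 = 7 (odd)  ✗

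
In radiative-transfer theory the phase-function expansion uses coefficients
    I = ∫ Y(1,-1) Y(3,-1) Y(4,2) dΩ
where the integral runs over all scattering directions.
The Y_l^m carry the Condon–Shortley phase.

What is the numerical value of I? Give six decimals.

Checks pass: Σm=0; 8 even; l₃=4∈[2,4].
(2·1+1)(2·3+1)(2·4+1) = 189
Δ: 0! 2! 6! / 9! → 1/252
sum: t=0:+1/36 = 1/36
3j²(1 3 4; 0 0 0) = Δ·Π!·Σ² = 4/63  (sign +1)
sum: t=0:+1/96 = 1/96
3j²(1 3 4; -1 -1 2) = Δ·Π!·Σ² = 5/84  (sign +1)
combine: 4πI² = 189·4/63·5/84 = 5/7
take √, sign +1: I = 0.23841361

0.238414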